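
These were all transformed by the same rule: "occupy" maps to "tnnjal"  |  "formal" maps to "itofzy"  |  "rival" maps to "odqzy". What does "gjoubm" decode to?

o(14)→t(19) and c(2)→n(13) fit y≡7x+25 (mod 26); the inverse of 7 mod 26 is 15. This is an affine cipher: with a=0,…,z=25, each position x becomes (7x+25) mod 26.
Reversing it on gjoubm: g(6)→15·(6−25)≡1=b; j(9)→15·(9−25)≡20=u; o(14)→15·(14−25)≡17=r; u(20)→15·(20−25)≡3=d; b(1)→15·(1−25)≡4=e; m(12)→15·(12−25)≡13=n (all mod 26).

burden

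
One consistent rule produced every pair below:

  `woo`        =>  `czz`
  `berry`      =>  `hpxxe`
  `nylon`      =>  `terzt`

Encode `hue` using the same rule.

The shift depends on letter class: consonant w→c is +6, but vowel o→z is +11. The rule splits by letter class: vowels +11, consonants +6.
For hue: h(cons)+6=n, u(vowel)+11=f, e(vowel)+11=p.

nfp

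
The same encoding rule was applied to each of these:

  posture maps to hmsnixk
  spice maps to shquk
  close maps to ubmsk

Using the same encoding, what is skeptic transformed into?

Each letter's alphabet position (a=0..z=25) is mapped through 21·x+4 mod 26 — an affine cipher.
For skeptic: s(18)→21·18+4≡18=s; k(10)→21·10+4≡6=g; e(4)→21·4+4≡10=k; p(15)→21·15+4≡7=h; t(19)→21·19+4≡13=n; i(8)→21·8+4≡16=q; c(2)→21·2+4≡20=u (all mod 26).

sgkhnqu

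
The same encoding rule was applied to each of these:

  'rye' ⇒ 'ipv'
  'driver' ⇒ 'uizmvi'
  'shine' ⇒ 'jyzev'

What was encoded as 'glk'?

Compare letters: r→i is +17, y→p is +17, e→v is +17 — a constant shift. This is a Caesar cipher with shift 17.
Undoing it on glk: g−17=p, l−17=u, k−17=t.

put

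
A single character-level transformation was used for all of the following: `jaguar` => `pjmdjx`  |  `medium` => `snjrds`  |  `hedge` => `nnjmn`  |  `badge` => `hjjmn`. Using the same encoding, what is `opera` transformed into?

The shift depends on letter class: consonant j→p is +6, but vowel a→j is +9. Two shifts are in play — +9 for a/e/i/o/u, +6 for every other letter.
On opera: o(vowel)+9=x, p(cons)+6=v, e(vowel)+9=n, r(cons)+6=x, a(vowel)+9=j.

xvnxj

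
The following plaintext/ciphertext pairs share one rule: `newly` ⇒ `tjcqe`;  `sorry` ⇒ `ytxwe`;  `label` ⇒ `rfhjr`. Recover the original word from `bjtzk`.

venue

Shifts by position in newly: pos 0: n→t (+6), pos 1: e→j (+5), pos 2: w→c (+6), pos 3: l→q (+5) — repeating every 2. The shifts repeat in a cycle of length 2: positions 0,1,… shift by +6, +5, then the pattern repeats.
Decoding bjtzk: b−6=v, j−5=e, t−6=n, z−5=u, k−6=e.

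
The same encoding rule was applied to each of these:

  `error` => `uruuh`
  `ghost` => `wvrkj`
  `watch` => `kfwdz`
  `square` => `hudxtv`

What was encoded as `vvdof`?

Read the word backwards and shift each letter +3.
Decoding vvdof: shift back: v−3=s, v−3=s, d−3=a, o−3=l, f−3=c → ssalc; then reverse → class.

class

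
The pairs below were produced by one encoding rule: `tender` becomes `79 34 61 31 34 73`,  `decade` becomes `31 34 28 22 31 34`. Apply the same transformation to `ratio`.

t(#20)→79 and e(#5)→34: differences scale by 3, so n = 3·pos + 19. The formula is n = 3×(alphabet index, a=1) + 19.
On ratio: r=18→73, a=1→22, t=20→79, i=9→46, o=15→64.

73 22 79 46 64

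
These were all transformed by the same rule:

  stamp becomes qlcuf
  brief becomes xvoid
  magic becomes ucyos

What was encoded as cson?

s(18)→q(16) and t(19)→l(11) fit y≡21x+2 (mod 26); the inverse of 21 mod 26 is 5. Each letter's alphabet position (a=0..z=25) is mapped through 21·x+2 mod 26 — an affine cipher.
Reversing it on cson: c(2)→5·(2−2)≡0=a; s(18)→5·(18−2)≡2=c; o(14)→5·(14−2)≡8=i; n(13)→5·(13−2)≡3=d (all mod 26).

acid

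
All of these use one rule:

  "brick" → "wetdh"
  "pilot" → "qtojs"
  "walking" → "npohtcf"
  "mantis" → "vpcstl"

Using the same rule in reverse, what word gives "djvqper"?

compare

b(1)→w(22) and r(17)→e(4) fit y≡7x+15 (mod 26); the inverse of 7 mod 26 is 15. Each letter's alphabet position (a=0..z=25) is mapped through 7·x+15 mod 26 — an affine cipher.
Undoing it on djvqper: d(3)→15·(3−15)≡2=c; j(9)→15·(9−15)≡14=o; v(21)→15·(21−15)≡12=m; q(16)→15·(16−15)≡15=p; p(15)→15·(15−15)≡0=a; e(4)→15·(4−15)≡17=r; r(17)→15·(17−15)≡4=e (all mod 26).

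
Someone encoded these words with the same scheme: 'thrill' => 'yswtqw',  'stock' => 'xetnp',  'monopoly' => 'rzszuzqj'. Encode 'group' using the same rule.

lctfu

Shifts by position in thrill: pos 0: t→y (+5), pos 1: h→s (+11), pos 2: r→w (+5), pos 3: i→t (+11) — repeating every 2. It's a Vigenère-style cipher with numeric key [5,11]: position i shifts by key[i mod 2].
For group: g+5=l, r+11=c, o+5=t, u+11=f, p+5=u.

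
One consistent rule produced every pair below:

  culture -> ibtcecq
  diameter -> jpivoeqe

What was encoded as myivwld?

grammar

The shift increases by 1 at each position, starting from +6: 6, 7, 8, ….
Decoding myivwld: m−6=g, y−7=r, i−8=a, v−9=m, w−10=m, l−11=a, d−12=r.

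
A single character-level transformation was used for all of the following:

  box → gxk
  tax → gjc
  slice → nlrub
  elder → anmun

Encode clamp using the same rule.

Two steps: reverse the string, then apply a Caesar shift of +9.
On clamp: reverse → pmalc; then shift: p+9=y, m+9=v, a+9=j, l+9=u, c+9=l.

yvjul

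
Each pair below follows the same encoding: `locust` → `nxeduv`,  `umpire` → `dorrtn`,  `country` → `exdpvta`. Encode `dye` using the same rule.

The shift depends on letter class: consonant l→n is +2, but vowel o→x is +9. Vowels shift forward by 9 and consonants shift forward by 2.
Applying it to dye: d(cons)+2=f, y(cons)+2=a, e(vowel)+9=n.

fan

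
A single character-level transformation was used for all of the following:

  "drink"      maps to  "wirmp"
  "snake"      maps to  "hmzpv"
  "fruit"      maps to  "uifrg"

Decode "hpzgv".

Each pair mirrors across the alphabet (d↔w, r↔i, i↔r): positions sum to 25. This is the alphabet-reversal cipher (Atbash): a becomes z, b becomes y, etc.
Reversing it on hpzgv: h↔s, p↔k, z↔a, g↔t, v↔e.

skate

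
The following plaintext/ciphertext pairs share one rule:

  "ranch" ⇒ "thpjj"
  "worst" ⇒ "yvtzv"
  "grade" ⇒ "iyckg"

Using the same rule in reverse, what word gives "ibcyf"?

The shifts repeat in a cycle of length 2: positions 0,1,… shift by +2, +7, then the pattern repeats.
Decoding ibcyf: i−2=g, b−7=u, c−2=a, y−7=r, f−2=d.

guard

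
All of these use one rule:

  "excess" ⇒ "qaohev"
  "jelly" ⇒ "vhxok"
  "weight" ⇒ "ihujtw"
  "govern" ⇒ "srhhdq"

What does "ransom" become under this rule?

Shifts by position in excess: pos 0: e→q (+12), pos 1: x→a (+3), pos 2: c→o (+12), pos 3: e→h (+3) — repeating every 2. The shifts repeat in a cycle of length 2: positions 0,1,… shift by +12, +3, then the pattern repeats.
Applying it to ransom: r+12=d, a+3=d, n+12=z, s+3=v, o+12=a, m+3=p.

ddzvap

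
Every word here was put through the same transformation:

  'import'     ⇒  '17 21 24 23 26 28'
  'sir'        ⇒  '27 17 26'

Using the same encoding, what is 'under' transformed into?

29 22 12 13 26

Each letter is replaced by its alphabet position (a=1..z=26) + 8.
On under: u=21→29, n=14→22, d=4→12, e=5→13, r=18→26.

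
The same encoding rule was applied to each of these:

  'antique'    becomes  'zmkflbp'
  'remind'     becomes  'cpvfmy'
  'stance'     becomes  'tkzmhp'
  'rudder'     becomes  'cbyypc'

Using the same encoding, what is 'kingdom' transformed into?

nfmxydv

a(0)→z(25) and n(13)→m(12) fit y≡17x+25 (mod 26); the inverse of 17 mod 26 is 23. Each letter's alphabet position (a=0..z=25) is mapped through 17·x+25 mod 26 — an affine cipher.
Applying it to kingdom: k(10)→17·10+25≡13=n; i(8)→17·8+25≡5=f; n(13)→17·13+25≡12=m; g(6)→17·6+25≡23=x; d(3)→17·3+25≡24=y; o(14)→17·14+25≡3=d; m(12)→17·12+25≡21=v (all mod 26).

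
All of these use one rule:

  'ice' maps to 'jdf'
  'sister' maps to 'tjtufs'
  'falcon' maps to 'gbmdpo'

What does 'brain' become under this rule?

csbjo

Compare letters: i→j is +1, c→d is +1, e→f is +1 — a constant shift. Every letter moves 1 place later in the alphabet, wrapping around z→a.
On brain: b+1=c, r+1=s, a+1=b, i+1=j, n+1=o.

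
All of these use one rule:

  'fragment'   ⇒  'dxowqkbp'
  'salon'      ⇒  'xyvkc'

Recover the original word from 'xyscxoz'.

pension

The word is reversed, then every letter is shifted forward by 10.
Decoding xyscxoz: shift back: x−10=n, y−10=o, s−10=i, c−10=s, x−10=n, o−10=e, z−10=p → noisnep; then reverse → pension.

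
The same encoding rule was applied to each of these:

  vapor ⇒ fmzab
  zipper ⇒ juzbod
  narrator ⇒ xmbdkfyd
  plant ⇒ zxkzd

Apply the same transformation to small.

Shifts by position in vapor: pos 0: v→f (+10), pos 1: a→m (+12), pos 2: p→z (+10), pos 3: o→a (+12) — repeating every 2. It's a Vigenère-style cipher with numeric key [10,12]: position i shifts by key[i mod 2].
For small: s+10=c, m+12=y, a+10=k, l+12=x, l+10=v.

cykxv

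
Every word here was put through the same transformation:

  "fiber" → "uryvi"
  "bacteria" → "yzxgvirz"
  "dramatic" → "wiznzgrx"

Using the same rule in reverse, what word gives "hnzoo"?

small

This is the alphabet-reversal cipher (Atbash): a becomes z, b becomes y, etc.
Undoing it on hnzoo: h↔s, n↔m, z↔a, o↔l, o↔l.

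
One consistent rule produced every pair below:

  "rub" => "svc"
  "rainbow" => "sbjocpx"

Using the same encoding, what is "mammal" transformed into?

nbnnbm

Compare letters: r→s is +1, u→v is +1, b→c is +1 — a constant shift. This is a Caesar cipher with shift 1.
For mammal: m+1=n, a+1=b, m+1=n, m+1=n, a+1=b, l+1=m.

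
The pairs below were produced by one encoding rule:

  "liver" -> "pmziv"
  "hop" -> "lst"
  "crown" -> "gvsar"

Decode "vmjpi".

Every letter moves 4 places later in the alphabet, wrapping around z→a.
Undoing it on vmjpi: v−4=r, m−4=i, j−4=f, p−4=l, i−4=e.

rifle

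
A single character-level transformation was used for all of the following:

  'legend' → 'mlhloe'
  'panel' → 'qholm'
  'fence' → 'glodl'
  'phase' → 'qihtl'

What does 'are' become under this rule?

hsl

The shift depends on letter class: consonant l→m is +1, but vowel e→l is +7. Two shifts are in play — +7 for a/e/i/o/u, +1 for every other letter.
For are: a(vowel)+7=h, r(cons)+1=s, e(vowel)+7=l.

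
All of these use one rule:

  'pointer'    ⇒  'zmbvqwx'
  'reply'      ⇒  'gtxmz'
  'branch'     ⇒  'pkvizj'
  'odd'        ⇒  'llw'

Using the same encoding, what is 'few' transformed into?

emn

The output letters match the input read backwards, each shifted +8: pointer reversed is retniop. Two steps: reverse the string, then apply a Caesar shift of +8.
Applying it to few: reverse → wef; then shift: w+8=e, e+8=m, f+8=n.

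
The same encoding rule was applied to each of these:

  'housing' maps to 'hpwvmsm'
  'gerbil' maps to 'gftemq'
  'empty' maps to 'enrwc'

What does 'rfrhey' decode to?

repeat

In housing: h→h is +0, o→p is +1, u→w is +2, s→v is +3 — the shift increases by 1 each position. The shift increases by 1 at each position, starting from +0: 0, 1, 2, ….
Decoding rfrhey: r−0=r, f−1=e, r−2=p, h−3=e, e−4=a, y−5=t.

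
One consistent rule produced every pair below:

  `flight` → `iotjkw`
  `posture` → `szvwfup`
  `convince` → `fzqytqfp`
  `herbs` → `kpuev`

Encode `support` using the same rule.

Vowels shift forward by 11 and consonants shift forward by 3.
For support: s(cons)+3=v, u(vowel)+11=f, p(cons)+3=s, p(cons)+3=s, o(vowel)+11=z, r(cons)+3=u, t(cons)+3=w.

vfsszuw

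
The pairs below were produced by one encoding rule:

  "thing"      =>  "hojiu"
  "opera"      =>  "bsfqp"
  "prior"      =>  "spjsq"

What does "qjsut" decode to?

The output letters match the input read backwards, each shifted +1: thing reversed is gniht. The word is reversed, then every letter is shifted forward by 1.
Undoing it on qjsut: shift back: q−1=p, j−1=i, s−1=r, u−1=t, t−1=s → pirts; then reverse → strip.

strip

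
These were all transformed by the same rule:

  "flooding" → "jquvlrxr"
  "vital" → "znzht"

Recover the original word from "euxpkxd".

apricot

The shift increases by 1 at each position, starting from +4: 4, 5, 6, ….
Decoding euxpkxd: e−4=a, u−5=p, x−6=r, p−7=i, k−8=c, x−9=o, d−10=t.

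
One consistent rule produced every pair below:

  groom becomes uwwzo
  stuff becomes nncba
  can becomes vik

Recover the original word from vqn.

The output letters match the input read backwards, each shifted +8: groom reversed is moorg. Read the word backwards and shift each letter +8.
Reversing it on vqn: shift back: v−8=n, q−8=i, n−8=f → nif; then reverse → fin.

fin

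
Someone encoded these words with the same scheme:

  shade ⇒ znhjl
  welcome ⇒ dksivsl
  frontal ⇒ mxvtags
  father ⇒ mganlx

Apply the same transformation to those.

anvyl

Shifts by position in shade: pos 0: s→z (+7), pos 1: h→n (+6), pos 2: a→h (+7), pos 3: d→j (+6) — repeating every 2. A repeating key of period 2 is used — shifts +7, +6 over and over.
Applying it to those: t+7=a, h+6=n, o+7=v, s+6=y, e+7=l.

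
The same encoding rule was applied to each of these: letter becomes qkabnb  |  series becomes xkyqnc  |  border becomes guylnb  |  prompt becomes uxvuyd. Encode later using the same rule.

qgama

In letter: l→q is +5, e→k is +6, t→a is +7, t→b is +8 — the shift increases by 1 each position. Each letter shifts forward by (position + 5), i.e. 5, 6, 7, … — the shift grows by one for each successive letter.
For later: l+5=q, a+6=g, t+7=a, e+8=m, r+9=a.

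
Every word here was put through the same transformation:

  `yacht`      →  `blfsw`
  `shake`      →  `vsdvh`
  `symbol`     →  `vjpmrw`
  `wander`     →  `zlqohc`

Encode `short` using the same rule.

It's a Vigenère-style cipher with numeric key [3,11]: position i shifts by key[i mod 2].
For short: s+3=v, h+11=s, o+3=r, r+11=c, t+3=w.

vsrcw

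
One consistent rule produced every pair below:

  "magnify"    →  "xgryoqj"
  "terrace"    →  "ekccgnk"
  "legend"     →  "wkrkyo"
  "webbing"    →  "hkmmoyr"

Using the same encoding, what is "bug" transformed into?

The shift depends on letter class: consonant m→x is +11, but vowel a→g is +6. Two shifts are in play — +6 for a/e/i/o/u, +11 for every other letter.
On bug: b(cons)+11=m, u(vowel)+6=a, g(cons)+11=r.

mar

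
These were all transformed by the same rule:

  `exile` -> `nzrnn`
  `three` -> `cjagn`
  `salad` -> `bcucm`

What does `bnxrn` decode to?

Shifts by position in exile: pos 0: e→n (+9), pos 1: x→z (+2), pos 2: i→r (+9), pos 3: l→n (+2) — repeating every 2. It's a Vigenère-style cipher with numeric key [9,2]: position i shifts by key[i mod 2].
Decoding bnxrn: b−9=s, n−2=l, x−9=o, r−2=p, n−9=e.

slope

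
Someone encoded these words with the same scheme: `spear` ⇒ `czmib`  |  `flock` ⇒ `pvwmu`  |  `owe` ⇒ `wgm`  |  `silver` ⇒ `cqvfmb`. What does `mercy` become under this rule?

wmbmi

The shift depends on letter class: consonant s→c is +10, but vowel e→m is +8. Vowels shift forward by 8 and consonants shift forward by 10.
For mercy: m(cons)+10=w, e(vowel)+8=m, r(cons)+10=b, c(cons)+10=m, y(cons)+10=i.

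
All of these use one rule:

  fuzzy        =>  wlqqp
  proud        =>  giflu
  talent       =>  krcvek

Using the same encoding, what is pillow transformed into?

gzccfn

Compare letters: f→w is +17, u→l is +17, z→q is +17 — a constant shift. This is a Caesar cipher with shift 17.
For pillow: p+17=g, i+17=z, l+17=c, l+17=c, o+17=f, w+17=n.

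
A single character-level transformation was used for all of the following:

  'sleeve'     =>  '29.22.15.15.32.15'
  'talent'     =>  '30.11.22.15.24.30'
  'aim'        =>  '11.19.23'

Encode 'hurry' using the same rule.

s is letter #19 and maps to 29: an offset of 10. The number is (letter's place in the alphabet, a=1) + 10.
For hurry: h=8→18, u=21→31, r=18→28, r=18→28, y=25→35.

18.31.28.28.35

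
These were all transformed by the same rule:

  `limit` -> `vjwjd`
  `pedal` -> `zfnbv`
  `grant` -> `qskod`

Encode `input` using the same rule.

sozvd

Shifts by position in limit: pos 0: l→v (+10), pos 1: i→j (+1), pos 2: m→w (+10), pos 3: i→j (+1) — repeating every 2. It's a Vigenère-style cipher with numeric key [10,1]: position i shifts by key[i mod 2].
Applying it to input: i+10=s, n+1=o, p+10=z, u+1=v, t+10=d.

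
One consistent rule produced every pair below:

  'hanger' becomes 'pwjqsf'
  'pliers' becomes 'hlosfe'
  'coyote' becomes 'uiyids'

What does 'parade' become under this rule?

This is an affine cipher: with a=0,…,z=25, each position x becomes (25x+22) mod 26.
Applying it to parade: p(15)→25·15+22≡7=h; a(0)→25·0+22≡22=w; r(17)→25·17+22≡5=f; a(0)→25·0+22≡22=w; d(3)→25·3+22≡19=t; e(4)→25·4+22≡18=s (all mod 26).

hwfwts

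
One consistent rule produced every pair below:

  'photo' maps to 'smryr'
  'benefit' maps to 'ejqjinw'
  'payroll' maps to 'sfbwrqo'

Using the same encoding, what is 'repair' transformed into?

Shifts by position in photo: pos 0: p→s (+3), pos 1: h→m (+5), pos 2: o→r (+3), pos 3: t→y (+5) — repeating every 2. It's a Vigenère-style cipher with numeric key [3,5]: position i shifts by key[i mod 2].
For repair: r+3=u, e+5=j, p+3=s, a+5=f, i+3=l, r+5=w.

ujsflw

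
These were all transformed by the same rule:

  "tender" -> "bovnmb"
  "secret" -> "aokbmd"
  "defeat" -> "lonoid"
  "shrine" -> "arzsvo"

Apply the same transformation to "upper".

Shifts by position in tender: pos 0: t→b (+8), pos 1: e→o (+10), pos 2: n→v (+8), pos 3: d→n (+10) — repeating every 2. A repeating key of period 2 is used — shifts +8, +10 over and over.
On upper: u+8=c, p+10=z, p+8=x, e+10=o, r+8=z.

czxoz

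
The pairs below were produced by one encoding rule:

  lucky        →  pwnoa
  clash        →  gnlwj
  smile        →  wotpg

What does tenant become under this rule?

Shifts by position in lucky: pos 0: l→p (+4), pos 1: u→w (+2), pos 2: c→n (+11), pos 3: k→o (+4), pos 4: y→a (+2) — repeating every 3. The shifts repeat in a cycle of length 3: positions 0,1,… shift by +4, +2, +11, then the pattern repeats.
For tenant: t+4=x, e+2=g, n+11=y, a+4=e, n+2=p, t+11=e.

xgyepe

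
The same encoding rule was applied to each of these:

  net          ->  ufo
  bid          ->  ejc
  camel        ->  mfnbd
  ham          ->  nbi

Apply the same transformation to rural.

mbsvs

The output letters match the input read backwards, each shifted +1: net reversed is ten. Read the word backwards and shift each letter +1.
On rural: reverse → larur; then shift: l+1=m, a+1=b, r+1=s, u+1=v, r+1=s.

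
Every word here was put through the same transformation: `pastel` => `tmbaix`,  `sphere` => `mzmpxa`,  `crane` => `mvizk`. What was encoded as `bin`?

fat

The output letters match the input read backwards, each shifted +8: pastel reversed is letsap. Read the word backwards and shift each letter +8.
Reversing it on bin: shift back: b−8=t, i−8=a, n−8=f → taf; then reverse → fat.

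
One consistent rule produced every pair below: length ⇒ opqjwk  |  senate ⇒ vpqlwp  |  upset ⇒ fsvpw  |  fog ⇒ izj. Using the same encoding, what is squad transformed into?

vtflg

The shift depends on letter class: consonant l→o is +3, but vowel e→p is +11. Vowels shift forward by 11 and consonants shift forward by 3.
For squad: s(cons)+3=v, q(cons)+3=t, u(vowel)+11=f, a(vowel)+11=l, d(cons)+3=g.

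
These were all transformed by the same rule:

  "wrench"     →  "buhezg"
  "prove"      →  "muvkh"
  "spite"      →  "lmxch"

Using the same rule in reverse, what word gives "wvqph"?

w(22)→b(1) and r(17)→u(20) fit y≡17x+17 (mod 26); the inverse of 17 mod 26 is 23. Treating letters as 0–25, the rule is x ↦ 17x + 17 (mod 26).
Decoding wvqph: w(22)→23·(22−17)≡11=l; v(21)→23·(21−17)≡14=o; q(16)→23·(16−17)≡3=d; p(15)→23·(15−17)≡6=g; h(7)→23·(7−17)≡4=e (all mod 26).

lodge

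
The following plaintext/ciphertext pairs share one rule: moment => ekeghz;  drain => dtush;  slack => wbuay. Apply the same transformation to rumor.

m(12)→e(4) and o(14)→k(10) fit y≡3x+20 (mod 26); the inverse of 3 mod 26 is 9. Treating letters as 0–25, the rule is x ↦ 3x + 20 (mod 26).
On rumor: r(17)→3·17+20≡19=t; u(20)→3·20+20≡2=c; m(12)→3·12+20≡4=e; o(14)→3·14+20≡10=k; r(17)→3·17+20≡19=t (all mod 26).

tcekt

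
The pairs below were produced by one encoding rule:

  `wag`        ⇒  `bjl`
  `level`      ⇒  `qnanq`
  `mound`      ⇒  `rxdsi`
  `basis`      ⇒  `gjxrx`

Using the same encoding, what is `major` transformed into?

rjoxw

The shift depends on letter class: consonant w→b is +5, but vowel a→j is +9. Vowels shift forward by 9 and consonants shift forward by 5.
For major: m(cons)+5=r, a(vowel)+9=j, j(cons)+5=o, o(vowel)+9=x, r(cons)+5=w.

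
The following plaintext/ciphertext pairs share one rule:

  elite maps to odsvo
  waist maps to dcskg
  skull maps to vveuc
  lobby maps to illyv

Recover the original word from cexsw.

minus

The output letters match the input read backwards, each shifted +10: elite reversed is etile. Read the word backwards and shift each letter +10.
Reversing it on cexsw: shift back: c−10=s, e−10=u, x−10=n, s−10=i, w−10=m → sunim; then reverse → minus.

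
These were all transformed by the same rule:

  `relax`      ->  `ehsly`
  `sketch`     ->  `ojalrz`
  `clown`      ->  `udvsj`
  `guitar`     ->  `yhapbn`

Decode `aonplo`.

Two steps: reverse the string, then apply a Caesar shift of +7.
Reversing it on aonplo: shift back: a−7=t, o−7=h, n−7=g, p−7=i, l−7=e, o−7=h → thgieh; then reverse → height.

height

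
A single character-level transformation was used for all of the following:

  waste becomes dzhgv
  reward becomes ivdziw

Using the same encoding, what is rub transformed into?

Each pair mirrors across the alphabet (w↔d, a↔z, s↔h): positions sum to 25. This is the alphabet-reversal cipher (Atbash): a becomes z, b becomes y, etc.
Applying it to rub: r↔i, u↔f, b↔y.

ify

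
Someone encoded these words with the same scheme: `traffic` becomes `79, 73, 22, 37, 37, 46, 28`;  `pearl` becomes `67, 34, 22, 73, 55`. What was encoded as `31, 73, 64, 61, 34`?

t(#20)→79 and r(#18)→73: differences scale by 3, so n = 3·pos + 19. Each letter becomes 3×(its alphabet position, a=1..z=26) + 19.
Reversing it on 31, 73, 64, 61, 34: 31→(31−19)÷3=4=d, 73→(73−19)÷3=18=r, 64→(64−19)÷3=15=o, 61→(61−19)÷3=14=n, 34→(34−19)÷3=5=e.

drone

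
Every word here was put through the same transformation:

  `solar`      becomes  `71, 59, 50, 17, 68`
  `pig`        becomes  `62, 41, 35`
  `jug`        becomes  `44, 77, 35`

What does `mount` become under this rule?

The formula is n = 3×(alphabet index, a=1) + 14.
On mount: m=13→53, o=15→59, u=21→77, n=14→56, t=20→74.

53, 59, 77, 56, 74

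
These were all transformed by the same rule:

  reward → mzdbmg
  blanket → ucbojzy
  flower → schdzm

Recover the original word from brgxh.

Each letter's alphabet position (a=0..z=25) is mapped through 19·x+1 mod 26 — an affine cipher.
Undoing it on brgxh: b(1)→11·(1−1)≡0=a; r(17)→11·(17−1)≡20=u; g(6)→11·(6−1)≡3=d; x(23)→11·(23−1)≡8=i; h(7)→11·(7−1)≡14=o (all mod 26).

audio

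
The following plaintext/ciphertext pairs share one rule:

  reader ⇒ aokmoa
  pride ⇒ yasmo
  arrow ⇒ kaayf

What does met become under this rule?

The shift depends on letter class: consonant r→a is +9, but vowel e→o is +10. Two shifts are in play — +10 for a/e/i/o/u, +9 for every other letter.
Applying it to met: m(cons)+9=v, e(vowel)+10=o, t(cons)+9=c.

voc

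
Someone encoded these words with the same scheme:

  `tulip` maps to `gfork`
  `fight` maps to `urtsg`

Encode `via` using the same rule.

Each letter is replaced by its mirror in the alphabet: a↔z, b↔y, c↔x, and so on (the Atbash cipher).
For via: v↔e, i↔r, a↔z.

erz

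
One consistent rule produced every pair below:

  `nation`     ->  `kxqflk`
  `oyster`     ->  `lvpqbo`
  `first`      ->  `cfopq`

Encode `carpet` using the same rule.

zxombq

Compare letters: n→k is +23, a→x is +23, t→q is +23 — a constant shift. Each letter is shifted forward by 23 in the alphabet (a Caesar shift of +23).
For carpet: c+23=z, a+23=x, r+23=o, p+23=m, e+23=b, t+23=q.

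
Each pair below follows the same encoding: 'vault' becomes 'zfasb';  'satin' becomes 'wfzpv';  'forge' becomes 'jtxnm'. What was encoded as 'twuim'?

probe

In vault: v→z is +4, a→f is +5, u→a is +6, l→s is +7 — the shift increases by 1 each position. The shift increases by 1 at each position, starting from +4: 4, 5, 6, ….
Decoding twuim: t−4=p, w−5=r, u−6=o, i−7=b, m−8=e.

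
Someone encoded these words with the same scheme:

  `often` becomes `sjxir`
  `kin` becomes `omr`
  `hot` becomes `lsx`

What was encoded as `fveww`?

Compare letters: o→s is +4, f→j is +4, t→x is +4 — a constant shift. Every letter moves 4 places later in the alphabet, wrapping around z→a.
Reversing it on fveww: f−4=b, v−4=r, e−4=a, w−4=s, w−4=s.

brass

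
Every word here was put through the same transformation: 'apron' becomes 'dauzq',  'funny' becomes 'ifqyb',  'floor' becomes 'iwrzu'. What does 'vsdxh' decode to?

Shifts by position in apron: pos 0: a→d (+3), pos 1: p→a (+11), pos 2: r→u (+3), pos 3: o→z (+11) — repeating every 2. A repeating key of period 2 is used — shifts +3, +11 over and over.
Undoing it on vsdxh: v−3=s, s−11=h, d−3=a, x−11=m, h−3=e.

shame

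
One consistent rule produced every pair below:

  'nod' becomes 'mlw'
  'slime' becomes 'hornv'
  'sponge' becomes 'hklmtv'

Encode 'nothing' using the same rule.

Each pair mirrors across the alphabet (n↔m, o↔l, d↔w): positions sum to 25. Each letter is replaced by its mirror in the alphabet: a↔z, b↔y, c↔x, and so on (the Atbash cipher).
On nothing: n↔m, o↔l, t↔g, h↔s, i↔r, n↔m, g↔t.

mlgsrmt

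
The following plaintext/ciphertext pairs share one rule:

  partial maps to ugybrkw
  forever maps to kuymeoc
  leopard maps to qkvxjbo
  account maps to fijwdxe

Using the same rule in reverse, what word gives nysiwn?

The shift increases by 1 at each position, starting from +5: 5, 6, 7, ….
Reversing it on nysiwn: n−5=i, y−6=s, s−7=l, i−8=a, w−9=n, n−10=d.

island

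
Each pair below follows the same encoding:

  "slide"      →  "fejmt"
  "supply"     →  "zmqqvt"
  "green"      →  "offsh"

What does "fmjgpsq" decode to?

The output letters match the input read backwards, each shifted +1: slide reversed is edils. Read the word backwards and shift each letter +1.
Undoing it on fmjgpsq: shift back: f−1=e, m−1=l, j−1=i, g−1=f, p−1=o, s−1=r, q−1=p → eliforp; then reverse → profile.

profile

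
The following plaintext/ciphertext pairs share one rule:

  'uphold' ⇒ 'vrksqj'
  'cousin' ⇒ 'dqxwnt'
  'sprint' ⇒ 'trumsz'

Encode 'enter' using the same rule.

fpwiw

The shift increases by 1 at each position, starting from +1: 1, 2, 3, ….
Applying it to enter: e+1=f, n+2=p, t+3=w, e+4=i, r+5=w.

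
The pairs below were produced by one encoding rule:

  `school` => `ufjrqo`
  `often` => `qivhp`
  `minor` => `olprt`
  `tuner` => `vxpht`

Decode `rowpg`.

plume

Shifts by position in school: pos 0: s→u (+2), pos 1: c→f (+3), pos 2: h→j (+2), pos 3: o→r (+3) — repeating every 2. The shifts repeat in a cycle of length 2: positions 0,1,… shift by +2, +3, then the pattern repeats.
Undoing it on rowpg: r−2=p, o−3=l, w−2=u, p−3=m, g−2=e.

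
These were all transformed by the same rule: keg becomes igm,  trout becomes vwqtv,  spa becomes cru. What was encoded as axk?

The word is reversed, then every letter is shifted forward by 2.
Reversing it on axk: shift back: a−2=y, x−2=v, k−2=i → yvi; then reverse → ivy.

ivy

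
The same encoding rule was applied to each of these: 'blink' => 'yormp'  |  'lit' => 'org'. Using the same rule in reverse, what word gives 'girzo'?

Each letter is replaced by its mirror in the alphabet: a↔z, b↔y, c↔x, and so on (the Atbash cipher).
Decoding girzo: g↔t, i↔r, r↔i, z↔a, o↔l.

trial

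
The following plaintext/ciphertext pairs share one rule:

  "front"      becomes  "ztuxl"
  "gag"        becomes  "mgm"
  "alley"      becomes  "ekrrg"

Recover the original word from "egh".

bay

The output letters match the input read backwards, each shifted +6: front reversed is tnorf. The word is reversed, then every letter is shifted forward by 6.
Decoding egh: shift back: e−6=y, g−6=a, h−6=b → yab; then reverse → bay.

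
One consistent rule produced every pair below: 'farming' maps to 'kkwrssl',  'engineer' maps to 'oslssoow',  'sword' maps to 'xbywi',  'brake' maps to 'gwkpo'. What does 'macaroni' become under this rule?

The shift depends on letter class: consonant f→k is +5, but vowel a→k is +10. The rule splits by letter class: vowels +10, consonants +5.
On macaroni: m(cons)+5=r, a(vowel)+10=k, c(cons)+5=h, a(vowel)+10=k, r(cons)+5=w, o(vowel)+10=y, n(cons)+5=s, i(vowel)+10=s.

rkhkwyss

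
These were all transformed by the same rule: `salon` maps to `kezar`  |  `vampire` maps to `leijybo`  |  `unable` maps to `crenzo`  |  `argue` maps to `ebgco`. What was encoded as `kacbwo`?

source

s(18)→k(10) and a(0)→e(4) fit y≡9x+4 (mod 26); the inverse of 9 mod 26 is 3. Treating letters as 0–25, the rule is x ↦ 9x + 4 (mod 26).
Undoing it on kacbwo: k(10)→3·(10−4)≡18=s; a(0)→3·(0−4)≡14=o; c(2)→3·(2−4)≡20=u; b(1)→3·(1−4)≡17=r; w(22)→3·(22−4)≡2=c; o(14)→3·(14−4)≡4=e (all mod 26).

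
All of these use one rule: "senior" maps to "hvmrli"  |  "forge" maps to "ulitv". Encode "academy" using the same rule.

zxzwvnb

Each pair mirrors across the alphabet (s↔h, e↔v, n↔m): positions sum to 25. Each letter is replaced by its mirror in the alphabet: a↔z, b↔y, c↔x, and so on (the Atbash cipher).
For academy: a↔z, c↔x, a↔z, d↔w, e↔v, m↔n, y↔b.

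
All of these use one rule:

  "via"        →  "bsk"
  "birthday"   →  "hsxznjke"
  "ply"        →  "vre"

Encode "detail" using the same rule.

jozksr

The shift depends on letter class: consonant v→b is +6, but vowel i→s is +10. Two shifts are in play — +10 for a/e/i/o/u, +6 for every other letter.
For detail: d(cons)+6=j, e(vowel)+10=o, t(cons)+6=z, a(vowel)+10=k, i(vowel)+10=s, l(cons)+6=r.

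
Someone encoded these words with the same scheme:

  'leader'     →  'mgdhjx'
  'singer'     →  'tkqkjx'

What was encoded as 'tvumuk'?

Letter i (0-indexed) is shifted by i+1, so successive shifts are 1, 2, 3, ….
Decoding tvumuk: t−1=s, v−2=t, u−3=r, m−4=i, u−5=p, k−6=e.

stripe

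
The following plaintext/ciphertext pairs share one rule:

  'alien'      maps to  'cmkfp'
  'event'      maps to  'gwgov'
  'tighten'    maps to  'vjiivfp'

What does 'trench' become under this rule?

Shifts by position in alien: pos 0: a→c (+2), pos 1: l→m (+1), pos 2: i→k (+2), pos 3: e→f (+1) — repeating every 2. A repeating key of period 2 is used — shifts +2, +1 over and over.
Applying it to trench: t+2=v, r+1=s, e+2=g, n+1=o, c+2=e, h+1=i.

vsgoei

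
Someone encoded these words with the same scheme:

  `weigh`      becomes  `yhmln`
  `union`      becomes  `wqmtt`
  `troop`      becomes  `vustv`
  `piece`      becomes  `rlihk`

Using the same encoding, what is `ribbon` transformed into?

tlfguu

Each letter shifts forward by (position + 2), i.e. 2, 3, 4, … — the shift grows by one for each successive letter.
For ribbon: r+2=t, i+3=l, b+4=f, b+5=g, o+6=u, n+7=u.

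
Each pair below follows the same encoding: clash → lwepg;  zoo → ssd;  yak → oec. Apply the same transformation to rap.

tev

The output letters match the input read backwards, each shifted +4: clash reversed is hsalc. The word is reversed, then every letter is shifted forward by 4.
Applying it to rap: reverse → par; then shift: p+4=t, a+4=e, r+4=v.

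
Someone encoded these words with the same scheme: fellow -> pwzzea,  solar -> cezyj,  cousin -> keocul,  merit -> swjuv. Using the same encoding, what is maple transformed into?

Treating letters as 0–25, the rule is x ↦ 19x + 24 (mod 26).
For maple: m(12)→19·12+24≡18=s; a(0)→19·0+24≡24=y; p(15)→19·15+24≡23=x; l(11)→19·11+24≡25=z; e(4)→19·4+24≡22=w (all mod 26).

syxzw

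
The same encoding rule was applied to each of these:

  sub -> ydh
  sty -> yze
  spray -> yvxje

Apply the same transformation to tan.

zjt

Vowels shift forward by 9 and consonants shift forward by 6.
For tan: t(cons)+6=z, a(vowel)+9=j, n(cons)+6=t.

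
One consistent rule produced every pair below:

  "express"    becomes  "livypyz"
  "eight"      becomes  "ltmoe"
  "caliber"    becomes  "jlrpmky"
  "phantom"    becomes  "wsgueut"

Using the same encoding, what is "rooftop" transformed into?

Shifts by position in express: pos 0: e→l (+7), pos 1: x→i (+11), pos 2: p→v (+6), pos 3: r→y (+7), pos 4: e→p (+11), pos 5: s→y (+6) — repeating every 3. A repeating key of period 3 is used — shifts +7, +11, +6 over and over.
Applying it to rooftop: r+7=y, o+11=z, o+6=u, f+7=m, t+11=e, o+6=u, p+7=w.

yzumeuw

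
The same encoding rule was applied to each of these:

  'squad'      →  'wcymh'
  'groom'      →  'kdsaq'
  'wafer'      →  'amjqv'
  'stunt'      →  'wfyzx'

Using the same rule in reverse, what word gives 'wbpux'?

split

It's a Vigenère-style cipher with numeric key [4,12]: position i shifts by key[i mod 2].
Decoding wbpux: w−4=s, b−12=p, p−4=l, u−12=i, x−4=t.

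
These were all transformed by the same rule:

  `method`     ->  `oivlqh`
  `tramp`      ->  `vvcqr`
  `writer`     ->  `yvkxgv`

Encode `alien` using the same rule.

Shifts by position in method: pos 0: m→o (+2), pos 1: e→i (+4), pos 2: t→v (+2), pos 3: h→l (+4) — repeating every 2. It's a Vigenère-style cipher with numeric key [2,4]: position i shifts by key[i mod 2].
For alien: a+2=c, l+4=p, i+2=k, e+4=i, n+2=p.

cpkip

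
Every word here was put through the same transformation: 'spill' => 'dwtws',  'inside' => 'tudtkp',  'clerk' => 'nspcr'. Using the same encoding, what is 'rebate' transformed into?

Shifts by position in spill: pos 0: s→d (+11), pos 1: p→w (+7), pos 2: i→t (+11), pos 3: l→w (+11), pos 4: l→s (+7) — repeating every 3. It's a Vigenère-style cipher with numeric key [11,7,11]: position i shifts by key[i mod 3].
On rebate: r+11=c, e+7=l, b+11=m, a+11=l, t+7=a, e+11=p.

clmlap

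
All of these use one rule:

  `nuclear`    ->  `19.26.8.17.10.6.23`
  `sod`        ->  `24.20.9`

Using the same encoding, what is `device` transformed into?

n is letter #14 and maps to 19: an offset of 5. Letters become their 1-based position plus 5 (so a→6, b→7, …).
On device: d=4→9, e=5→10, v=22→27, i=9→14, c=3→8, e=5→10.

9.10.27.14.8.10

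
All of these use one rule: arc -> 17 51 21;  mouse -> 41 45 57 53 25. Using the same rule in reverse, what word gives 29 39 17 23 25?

glade

a(#1)→17 and r(#18)→51: differences scale by 2, so n = 2·pos + 15. The formula is n = 2×(alphabet index, a=1) + 15.
Undoing it on 29 39 17 23 25: 29→(29−15)÷2=7=g, 39→(39−15)÷2=12=l, 17→(17−15)÷2=1=a, 23→(23−15)÷2=4=d, 25→(25−15)÷2=5=e.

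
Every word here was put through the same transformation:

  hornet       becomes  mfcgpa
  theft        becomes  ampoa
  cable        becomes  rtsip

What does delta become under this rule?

qpiat

This is an affine cipher: with a=0,…,z=25, each position x becomes (25x+19) mod 26.
Applying it to delta: d(3)→25·3+19≡16=q; e(4)→25·4+19≡15=p; l(11)→25·11+19≡8=i; t(19)→25·19+19≡0=a; a(0)→25·0+19≡19=t (all mod 26).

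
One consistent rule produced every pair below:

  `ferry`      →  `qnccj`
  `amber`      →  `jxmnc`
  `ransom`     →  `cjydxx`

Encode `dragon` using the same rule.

The shift depends on letter class: consonant f→q is +11, but vowel e→n is +9. Two shifts are in play — +9 for a/e/i/o/u, +11 for every other letter.
Applying it to dragon: d(cons)+11=o, r(cons)+11=c, a(vowel)+9=j, g(cons)+11=r, o(vowel)+9=x, n(cons)+11=y.

ocjrxy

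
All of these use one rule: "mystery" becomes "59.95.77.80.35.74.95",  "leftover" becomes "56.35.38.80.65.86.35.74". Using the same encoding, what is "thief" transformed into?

m(#13)→59 and y(#25)→95: differences scale by 3, so n = 3·pos + 20. With a=1..z=26, the number is 3·pos + 20.
On thief: t=20→80, h=8→44, i=9→47, e=5→35, f=6→38.

80.44.47.35.38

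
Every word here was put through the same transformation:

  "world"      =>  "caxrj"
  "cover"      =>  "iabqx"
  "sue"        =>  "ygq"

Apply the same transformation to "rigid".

xumuj

The shift depends on letter class: consonant w→c is +6, but vowel o→a is +12. The rule splits by letter class: vowels +12, consonants +6.
On rigid: r(cons)+6=x, i(vowel)+12=u, g(cons)+6=m, i(vowel)+12=u, d(cons)+6=j.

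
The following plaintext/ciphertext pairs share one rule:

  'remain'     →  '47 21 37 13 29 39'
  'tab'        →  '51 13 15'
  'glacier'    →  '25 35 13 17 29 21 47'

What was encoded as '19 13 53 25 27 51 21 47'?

daughter

The formula is n = 2×(alphabet index, a=1) + 11.
Reversing it on 19 13 53 25 27 51 21 47: 19→(19−11)÷2=4=d, 13→(13−11)÷2=1=a, 53→(53−11)÷2=21=u, 25→(25−11)÷2=7=g, 27→(27−11)÷2=8=h, 51→(51−11)÷2=20=t, 21→(21−11)÷2=5=e, 47→(47−11)÷2=18=r.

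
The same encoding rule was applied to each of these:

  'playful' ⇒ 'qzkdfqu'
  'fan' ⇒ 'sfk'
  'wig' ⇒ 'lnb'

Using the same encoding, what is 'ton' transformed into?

sty

Two steps: reverse the string, then apply a Caesar shift of +5.
For ton: reverse → not; then shift: n+5=s, o+5=t, t+5=y.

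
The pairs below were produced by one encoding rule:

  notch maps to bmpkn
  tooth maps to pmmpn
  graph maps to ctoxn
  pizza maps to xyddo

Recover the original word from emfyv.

n(13)→b(1) and o(14)→m(12) fit y≡11x+14 (mod 26); the inverse of 11 mod 26 is 19. This is an affine cipher: with a=0,…,z=25, each position x becomes (11x+14) mod 26.
Undoing it on emfyv: e(4)→19·(4−14)≡18=s; m(12)→19·(12−14)≡14=o; f(5)→19·(5−14)≡11=l; y(24)→19·(24−14)≡8=i; v(21)→19·(21−14)≡3=d (all mod 26).

solid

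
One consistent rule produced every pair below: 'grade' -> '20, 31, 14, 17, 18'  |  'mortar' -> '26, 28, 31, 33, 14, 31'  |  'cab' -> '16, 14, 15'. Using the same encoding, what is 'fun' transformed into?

19, 34, 27

g is letter #7 and maps to 20: an offset of 13. Each letter is replaced by its alphabet position (a=1..z=26) + 13.
Applying it to fun: f=6→19, u=21→34, n=14→27.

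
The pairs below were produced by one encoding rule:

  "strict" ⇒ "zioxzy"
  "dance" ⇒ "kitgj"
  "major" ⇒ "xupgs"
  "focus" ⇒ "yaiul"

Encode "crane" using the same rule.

The output letters match the input read backwards, each shifted +6: strict reversed is tcirts. The word is reversed, then every letter is shifted forward by 6.
For crane: reverse → enarc; then shift: e+6=k, n+6=t, a+6=g, r+6=x, c+6=i.

ktgxi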